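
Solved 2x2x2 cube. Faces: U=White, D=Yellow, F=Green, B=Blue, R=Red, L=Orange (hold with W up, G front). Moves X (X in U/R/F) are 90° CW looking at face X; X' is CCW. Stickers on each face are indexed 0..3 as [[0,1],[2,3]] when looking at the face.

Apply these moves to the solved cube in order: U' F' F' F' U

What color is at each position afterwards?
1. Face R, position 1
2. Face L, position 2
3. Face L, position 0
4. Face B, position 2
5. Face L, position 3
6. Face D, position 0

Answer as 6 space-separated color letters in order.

Answer: R O G B Y R

Derivation:
After move 1 (U'): U=WWWW F=OOGG R=GGRR B=RRBB L=BBOO
After move 2 (F'): F=OGOG U=WWGR R=YGYR D=BOYY L=BWOW
After move 3 (F'): F=GGOO U=WWYY R=OGBR D=WWYY L=BROG
After move 4 (F'): F=GOGO U=WWOB R=WGWR D=RGYY L=BYOY
After move 5 (U): U=OWBW F=WGGO R=RRWR B=BYBB L=GOOY
Query 1: R[1] = R
Query 2: L[2] = O
Query 3: L[0] = G
Query 4: B[2] = B
Query 5: L[3] = Y
Query 6: D[0] = R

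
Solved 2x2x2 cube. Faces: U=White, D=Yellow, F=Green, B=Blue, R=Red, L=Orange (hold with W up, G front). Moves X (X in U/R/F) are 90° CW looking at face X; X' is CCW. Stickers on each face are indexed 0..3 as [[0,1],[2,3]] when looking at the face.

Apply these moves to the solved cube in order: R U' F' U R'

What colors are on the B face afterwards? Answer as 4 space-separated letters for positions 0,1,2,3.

After move 1 (R): R=RRRR U=WGWG F=GYGY D=YBYB B=WBWB
After move 2 (U'): U=GGWW F=OOGY R=GYRR B=RRWB L=WBOO
After move 3 (F'): F=OYOG U=GGGR R=BYYR D=BOYB L=WWOW
After move 4 (U): U=GGRG F=BYOG R=RRYR B=WWWB L=OYOW
After move 5 (R'): R=RRRY U=GWRW F=BGOG D=BYYG B=BWOB
Query: B face = BWOB

Answer: B W O B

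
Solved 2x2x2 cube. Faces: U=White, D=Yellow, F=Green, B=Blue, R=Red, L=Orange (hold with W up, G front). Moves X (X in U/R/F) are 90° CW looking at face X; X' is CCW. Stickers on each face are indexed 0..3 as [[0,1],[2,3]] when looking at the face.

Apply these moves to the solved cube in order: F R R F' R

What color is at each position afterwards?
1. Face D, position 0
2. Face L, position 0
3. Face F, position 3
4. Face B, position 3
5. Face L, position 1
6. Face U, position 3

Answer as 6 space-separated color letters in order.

After move 1 (F): F=GGGG U=WWOO R=WRWR D=RRYY L=OYOY
After move 2 (R): R=WWRR U=WGOG F=GRGY D=RBYB B=OBWB
After move 3 (R): R=RWRW U=WROY F=GBGB D=RWYO B=GBGB
After move 4 (F'): F=BBGG U=WRRR R=WWRW D=YYYO L=OYOO
After move 5 (R): R=RWWW U=WBRG F=BYGO D=YGYG B=RBRB
Query 1: D[0] = Y
Query 2: L[0] = O
Query 3: F[3] = O
Query 4: B[3] = B
Query 5: L[1] = Y
Query 6: U[3] = G

Answer: Y O O B Y G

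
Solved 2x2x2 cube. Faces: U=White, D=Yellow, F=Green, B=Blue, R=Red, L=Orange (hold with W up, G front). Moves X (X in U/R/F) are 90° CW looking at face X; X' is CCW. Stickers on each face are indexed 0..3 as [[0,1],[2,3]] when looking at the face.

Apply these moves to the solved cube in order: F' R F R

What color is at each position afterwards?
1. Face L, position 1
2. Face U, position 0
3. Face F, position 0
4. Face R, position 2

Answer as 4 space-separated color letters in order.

After move 1 (F'): F=GGGG U=WWRR R=YRYR D=OOYY L=OWOW
After move 2 (R): R=YYRR U=WGRG F=GOGY D=OBYB B=RBWB
After move 3 (F): F=GGYO U=WGWW R=RYGR D=RYYB L=OOOB
After move 4 (R): R=GRRY U=WGWO F=GYYB D=RWYR B=WBGB
Query 1: L[1] = O
Query 2: U[0] = W
Query 3: F[0] = G
Query 4: R[2] = R

Answer: O W G R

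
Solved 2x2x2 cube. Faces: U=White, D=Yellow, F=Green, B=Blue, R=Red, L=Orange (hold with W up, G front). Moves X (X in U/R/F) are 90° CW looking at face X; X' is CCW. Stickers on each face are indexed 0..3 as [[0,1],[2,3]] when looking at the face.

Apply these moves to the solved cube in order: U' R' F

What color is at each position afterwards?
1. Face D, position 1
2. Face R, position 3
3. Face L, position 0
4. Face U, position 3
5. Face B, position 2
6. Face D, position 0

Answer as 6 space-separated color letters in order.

Answer: G R B B Y G

Derivation:
After move 1 (U'): U=WWWW F=OOGG R=GGRR B=RRBB L=BBOO
After move 2 (R'): R=GRGR U=WBWR F=OWGW D=YOYG B=YRYB
After move 3 (F): F=GOWW U=WBOB R=WRRR D=GGYG L=BYOO
Query 1: D[1] = G
Query 2: R[3] = R
Query 3: L[0] = B
Query 4: U[3] = B
Query 5: B[2] = Y
Query 6: D[0] = G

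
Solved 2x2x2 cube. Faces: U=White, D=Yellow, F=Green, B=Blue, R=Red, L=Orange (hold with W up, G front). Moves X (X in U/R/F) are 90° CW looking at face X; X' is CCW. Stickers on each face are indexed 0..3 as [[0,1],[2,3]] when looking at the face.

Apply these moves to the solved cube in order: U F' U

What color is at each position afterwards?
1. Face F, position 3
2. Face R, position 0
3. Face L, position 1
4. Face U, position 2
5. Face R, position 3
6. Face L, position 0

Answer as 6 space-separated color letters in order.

Answer: G O G R R R

Derivation:
After move 1 (U): U=WWWW F=RRGG R=BBRR B=OOBB L=GGOO
After move 2 (F'): F=RGRG U=WWBR R=YBYR D=GOYY L=GWOW
After move 3 (U): U=BWRW F=YBRG R=OOYR B=GWBB L=RGOW
Query 1: F[3] = G
Query 2: R[0] = O
Query 3: L[1] = G
Query 4: U[2] = R
Query 5: R[3] = R
Query 6: L[0] = R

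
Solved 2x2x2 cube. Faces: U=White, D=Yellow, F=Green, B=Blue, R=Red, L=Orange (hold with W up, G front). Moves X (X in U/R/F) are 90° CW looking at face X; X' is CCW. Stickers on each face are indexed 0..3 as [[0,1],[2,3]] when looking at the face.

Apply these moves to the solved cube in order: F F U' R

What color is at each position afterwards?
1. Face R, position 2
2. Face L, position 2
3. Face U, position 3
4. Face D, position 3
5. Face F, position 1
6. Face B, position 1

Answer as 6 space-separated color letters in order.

Answer: R O G O W R

Derivation:
After move 1 (F): F=GGGG U=WWOO R=WRWR D=RRYY L=OYOY
After move 2 (F): F=GGGG U=WWYY R=OROR D=WWYY L=OROR
After move 3 (U'): U=WYWY F=ORGG R=GGOR B=ORBB L=BBOR
After move 4 (R): R=OGRG U=WRWG F=OWGY D=WBYO B=YRYB
Query 1: R[2] = R
Query 2: L[2] = O
Query 3: U[3] = G
Query 4: D[3] = O
Query 5: F[1] = W
Query 6: B[1] = R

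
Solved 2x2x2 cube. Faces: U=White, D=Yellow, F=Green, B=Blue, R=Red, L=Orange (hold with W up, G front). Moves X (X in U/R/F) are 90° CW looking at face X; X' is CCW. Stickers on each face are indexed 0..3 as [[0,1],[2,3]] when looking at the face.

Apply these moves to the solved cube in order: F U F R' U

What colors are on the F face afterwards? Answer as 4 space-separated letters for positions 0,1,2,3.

After move 1 (F): F=GGGG U=WWOO R=WRWR D=RRYY L=OYOY
After move 2 (U): U=OWOW F=WRGG R=BBWR B=OYBB L=GGOY
After move 3 (F): F=GWGR U=OWYG R=OBWR D=WBYY L=GROR
After move 4 (R'): R=BROW U=OBYO F=GWGG D=WWYR B=YYBB
After move 5 (U): U=YOOB F=BRGG R=YYOW B=GRBB L=GWOR
Query: F face = BRGG

Answer: B R G G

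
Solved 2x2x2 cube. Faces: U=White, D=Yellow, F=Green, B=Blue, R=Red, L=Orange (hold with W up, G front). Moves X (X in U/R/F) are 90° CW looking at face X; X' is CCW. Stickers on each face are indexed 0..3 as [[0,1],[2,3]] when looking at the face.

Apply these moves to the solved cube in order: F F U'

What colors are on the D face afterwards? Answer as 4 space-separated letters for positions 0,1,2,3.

After move 1 (F): F=GGGG U=WWOO R=WRWR D=RRYY L=OYOY
After move 2 (F): F=GGGG U=WWYY R=OROR D=WWYY L=OROR
After move 3 (U'): U=WYWY F=ORGG R=GGOR B=ORBB L=BBOR
Query: D face = WWYY

Answer: W W Y Y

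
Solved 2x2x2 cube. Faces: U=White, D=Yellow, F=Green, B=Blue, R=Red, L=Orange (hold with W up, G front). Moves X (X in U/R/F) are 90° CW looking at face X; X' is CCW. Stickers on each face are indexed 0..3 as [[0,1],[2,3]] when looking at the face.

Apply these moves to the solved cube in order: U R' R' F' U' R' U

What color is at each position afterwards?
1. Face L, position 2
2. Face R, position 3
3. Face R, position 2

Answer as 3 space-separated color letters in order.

After move 1 (U): U=WWWW F=RRGG R=BBRR B=OOBB L=GGOO
After move 2 (R'): R=BRBR U=WBWO F=RWGW D=YRYG B=YOYB
After move 3 (R'): R=RRBB U=WYWY F=RBGO D=YWYW B=GORB
After move 4 (F'): F=BORG U=WYRB R=WRYB D=GOYW L=GYOW
After move 5 (U'): U=YBWR F=GYRG R=BOYB B=WRRB L=GOOW
After move 6 (R'): R=OBBY U=YRWW F=GBRR D=GYYG B=WROB
After move 7 (U): U=WYWR F=OBRR R=WRBY B=GOOB L=GBOW
Query 1: L[2] = O
Query 2: R[3] = Y
Query 3: R[2] = B

Answer: O Y B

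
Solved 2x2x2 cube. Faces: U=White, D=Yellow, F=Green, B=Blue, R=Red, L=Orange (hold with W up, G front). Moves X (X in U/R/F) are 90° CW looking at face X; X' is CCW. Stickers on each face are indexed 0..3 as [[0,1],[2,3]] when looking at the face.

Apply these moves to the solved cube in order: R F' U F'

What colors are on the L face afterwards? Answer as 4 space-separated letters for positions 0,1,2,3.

Answer: Y G O R

Derivation:
After move 1 (R): R=RRRR U=WGWG F=GYGY D=YBYB B=WBWB
After move 2 (F'): F=YYGG U=WGRR R=BRYR D=OOYB L=OGOW
After move 3 (U): U=RWRG F=BRGG R=WBYR B=OGWB L=YYOW
After move 4 (F'): F=RGBG U=RWWY R=OBOR D=YWYB L=YGOR
Query: L face = YGOR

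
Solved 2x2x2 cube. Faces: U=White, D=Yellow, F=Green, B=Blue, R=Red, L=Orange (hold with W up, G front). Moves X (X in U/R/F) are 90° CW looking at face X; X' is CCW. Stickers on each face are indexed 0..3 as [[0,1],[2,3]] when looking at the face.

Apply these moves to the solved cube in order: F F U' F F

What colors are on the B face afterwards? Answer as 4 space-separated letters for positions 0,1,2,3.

Answer: O R B B

Derivation:
After move 1 (F): F=GGGG U=WWOO R=WRWR D=RRYY L=OYOY
After move 2 (F): F=GGGG U=WWYY R=OROR D=WWYY L=OROR
After move 3 (U'): U=WYWY F=ORGG R=GGOR B=ORBB L=BBOR
After move 4 (F): F=GOGR U=WYRB R=WGYR D=OGYY L=BWOW
After move 5 (F): F=GGRO U=WYWW R=RGBR D=YWYY L=BOOG
Query: B face = ORBB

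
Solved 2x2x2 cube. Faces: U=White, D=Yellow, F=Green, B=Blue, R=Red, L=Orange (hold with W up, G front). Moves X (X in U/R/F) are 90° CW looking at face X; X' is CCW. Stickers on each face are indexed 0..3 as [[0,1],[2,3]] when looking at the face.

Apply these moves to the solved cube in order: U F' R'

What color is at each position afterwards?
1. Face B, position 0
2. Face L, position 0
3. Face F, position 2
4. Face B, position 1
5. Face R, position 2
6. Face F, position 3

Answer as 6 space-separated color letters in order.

After move 1 (U): U=WWWW F=RRGG R=BBRR B=OOBB L=GGOO
After move 2 (F'): F=RGRG U=WWBR R=YBYR D=GOYY L=GWOW
After move 3 (R'): R=BRYY U=WBBO F=RWRR D=GGYG B=YOOB
Query 1: B[0] = Y
Query 2: L[0] = G
Query 3: F[2] = R
Query 4: B[1] = O
Query 5: R[2] = Y
Query 6: F[3] = R

Answer: Y G R O Y R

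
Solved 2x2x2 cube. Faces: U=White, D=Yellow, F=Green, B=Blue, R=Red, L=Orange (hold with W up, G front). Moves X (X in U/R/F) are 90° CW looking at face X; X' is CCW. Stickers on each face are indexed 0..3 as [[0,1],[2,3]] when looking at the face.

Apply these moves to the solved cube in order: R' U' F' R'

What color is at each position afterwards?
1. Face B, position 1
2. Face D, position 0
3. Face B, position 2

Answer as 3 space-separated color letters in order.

After move 1 (R'): R=RRRR U=WBWB F=GWGW D=YGYG B=YBYB
After move 2 (U'): U=BBWW F=OOGW R=GWRR B=RRYB L=YBOO
After move 3 (F'): F=OWOG U=BBGR R=GWYR D=BOYG L=YWOW
After move 4 (R'): R=WRGY U=BYGR F=OBOR D=BWYG B=GROB
Query 1: B[1] = R
Query 2: D[0] = B
Query 3: B[2] = O

Answer: R B O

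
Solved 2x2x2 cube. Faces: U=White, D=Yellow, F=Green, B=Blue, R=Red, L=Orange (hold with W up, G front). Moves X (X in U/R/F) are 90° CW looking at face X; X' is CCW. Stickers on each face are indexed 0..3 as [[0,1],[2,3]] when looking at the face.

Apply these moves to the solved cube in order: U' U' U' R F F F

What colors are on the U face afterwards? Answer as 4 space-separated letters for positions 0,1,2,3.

Answer: W R R R

Derivation:
After move 1 (U'): U=WWWW F=OOGG R=GGRR B=RRBB L=BBOO
After move 2 (U'): U=WWWW F=BBGG R=OORR B=GGBB L=RROO
After move 3 (U'): U=WWWW F=RRGG R=BBRR B=OOBB L=GGOO
After move 4 (R): R=RBRB U=WRWG F=RYGY D=YBYO B=WOWB
After move 5 (F): F=GRYY U=WROG R=WBGB D=RRYO L=GYOB
After move 6 (F): F=YGYR U=WRBY R=OBGB D=GWYO L=GROR
After move 7 (F): F=YYRG U=WRRR R=BBYB D=GOYO L=GGOW
Query: U face = WRRR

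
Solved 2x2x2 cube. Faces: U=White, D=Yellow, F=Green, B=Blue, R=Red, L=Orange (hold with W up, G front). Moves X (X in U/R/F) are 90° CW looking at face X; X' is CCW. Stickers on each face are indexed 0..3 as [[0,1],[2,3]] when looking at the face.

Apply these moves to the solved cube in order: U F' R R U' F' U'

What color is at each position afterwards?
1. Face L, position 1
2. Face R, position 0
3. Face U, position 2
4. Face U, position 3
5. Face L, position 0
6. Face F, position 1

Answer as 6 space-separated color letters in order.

After move 1 (U): U=WWWW F=RRGG R=BBRR B=OOBB L=GGOO
After move 2 (F'): F=RGRG U=WWBR R=YBYR D=GOYY L=GWOW
After move 3 (R): R=YYRB U=WGBG F=RORY D=GBYO B=ROWB
After move 4 (R): R=RYBY U=WOBY F=RBRO D=GWYR B=GOGB
After move 5 (U'): U=OYWB F=GWRO R=RBBY B=RYGB L=GOOW
After move 6 (F'): F=WOGR U=OYRB R=WBGY D=OWYR L=GBOW
After move 7 (U'): U=YBOR F=GBGR R=WOGY B=WBGB L=RYOW
Query 1: L[1] = Y
Query 2: R[0] = W
Query 3: U[2] = O
Query 4: U[3] = R
Query 5: L[0] = R
Query 6: F[1] = B

Answer: Y W O R R B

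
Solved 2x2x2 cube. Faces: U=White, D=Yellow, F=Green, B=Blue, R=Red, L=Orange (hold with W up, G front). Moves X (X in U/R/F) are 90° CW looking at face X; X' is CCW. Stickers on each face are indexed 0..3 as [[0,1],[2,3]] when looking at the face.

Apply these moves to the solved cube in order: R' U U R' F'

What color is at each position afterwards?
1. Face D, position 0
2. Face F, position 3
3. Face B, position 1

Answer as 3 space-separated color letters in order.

After move 1 (R'): R=RRRR U=WBWB F=GWGW D=YGYG B=YBYB
After move 2 (U): U=WWBB F=RRGW R=YBRR B=OOYB L=GWOO
After move 3 (U): U=BWBW F=YBGW R=OORR B=GWYB L=RROO
After move 4 (R'): R=OROR U=BYBG F=YWGW D=YBYW B=GWGB
After move 5 (F'): F=WWYG U=BYOO R=BRYR D=ROYW L=RGOB
Query 1: D[0] = R
Query 2: F[3] = G
Query 3: B[1] = W

Answer: R G W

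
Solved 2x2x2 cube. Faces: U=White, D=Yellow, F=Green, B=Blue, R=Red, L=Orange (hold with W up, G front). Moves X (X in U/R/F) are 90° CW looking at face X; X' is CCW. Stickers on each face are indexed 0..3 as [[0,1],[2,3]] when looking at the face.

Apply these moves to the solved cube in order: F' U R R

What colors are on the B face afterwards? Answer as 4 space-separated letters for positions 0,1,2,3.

After move 1 (F'): F=GGGG U=WWRR R=YRYR D=OOYY L=OWOW
After move 2 (U): U=RWRW F=YRGG R=BBYR B=OWBB L=GGOW
After move 3 (R): R=YBRB U=RRRG F=YOGY D=OBYO B=WWWB
After move 4 (R): R=RYBB U=RORY F=YBGO D=OWYW B=GWRB
Query: B face = GWRB

Answer: G W R B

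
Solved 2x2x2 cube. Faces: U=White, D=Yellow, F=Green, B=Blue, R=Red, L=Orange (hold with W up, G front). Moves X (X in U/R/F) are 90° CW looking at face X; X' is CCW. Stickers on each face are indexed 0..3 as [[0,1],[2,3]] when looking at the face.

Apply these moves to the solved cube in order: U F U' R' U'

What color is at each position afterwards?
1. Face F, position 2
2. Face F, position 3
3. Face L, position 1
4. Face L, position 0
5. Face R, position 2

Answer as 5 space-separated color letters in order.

Answer: G O B Y G

Derivation:
After move 1 (U): U=WWWW F=RRGG R=BBRR B=OOBB L=GGOO
After move 2 (F): F=GRGR U=WWOG R=WBWR D=RBYY L=GYOY
After move 3 (U'): U=WGWO F=GYGR R=GRWR B=WBBB L=OOOY
After move 4 (R'): R=RRGW U=WBWW F=GGGO D=RYYR B=YBBB
After move 5 (U'): U=BWWW F=OOGO R=GGGW B=RRBB L=YBOY
Query 1: F[2] = G
Query 2: F[3] = O
Query 3: L[1] = B
Query 4: L[0] = Y
Query 5: R[2] = G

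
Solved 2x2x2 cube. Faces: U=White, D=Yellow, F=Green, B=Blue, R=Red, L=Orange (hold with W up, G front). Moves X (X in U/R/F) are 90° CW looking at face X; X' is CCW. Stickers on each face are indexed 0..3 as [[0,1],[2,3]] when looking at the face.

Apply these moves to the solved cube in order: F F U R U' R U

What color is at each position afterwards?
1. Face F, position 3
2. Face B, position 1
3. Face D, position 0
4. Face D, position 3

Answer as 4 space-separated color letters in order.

Answer: O R W O

Derivation:
After move 1 (F): F=GGGG U=WWOO R=WRWR D=RRYY L=OYOY
After move 2 (F): F=GGGG U=WWYY R=OROR D=WWYY L=OROR
After move 3 (U): U=YWYW F=ORGG R=BBOR B=ORBB L=GGOR
After move 4 (R): R=OBRB U=YRYG F=OWGY D=WBYO B=WRWB
After move 5 (U'): U=RGYY F=GGGY R=OWRB B=OBWB L=WROR
After move 6 (R): R=ROBW U=RGYY F=GBGO D=WWYO B=YBGB
After move 7 (U): U=YRYG F=ROGO R=YBBW B=WRGB L=GBOR
Query 1: F[3] = O
Query 2: B[1] = R
Query 3: D[0] = W
Query 4: D[3] = O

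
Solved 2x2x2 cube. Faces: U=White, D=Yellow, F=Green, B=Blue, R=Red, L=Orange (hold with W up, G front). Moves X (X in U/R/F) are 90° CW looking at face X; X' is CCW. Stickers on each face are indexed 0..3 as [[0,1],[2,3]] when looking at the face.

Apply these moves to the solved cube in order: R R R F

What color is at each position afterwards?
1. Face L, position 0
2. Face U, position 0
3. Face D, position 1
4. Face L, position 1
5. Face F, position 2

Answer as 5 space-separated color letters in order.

Answer: O W R Y W

Derivation:
After move 1 (R): R=RRRR U=WGWG F=GYGY D=YBYB B=WBWB
After move 2 (R): R=RRRR U=WYWY F=GBGB D=YWYW B=GBGB
After move 3 (R): R=RRRR U=WBWB F=GWGW D=YGYG B=YBYB
After move 4 (F): F=GGWW U=WBOO R=WRBR D=RRYG L=OYOG
Query 1: L[0] = O
Query 2: U[0] = W
Query 3: D[1] = R
Query 4: L[1] = Y
Query 5: F[2] = W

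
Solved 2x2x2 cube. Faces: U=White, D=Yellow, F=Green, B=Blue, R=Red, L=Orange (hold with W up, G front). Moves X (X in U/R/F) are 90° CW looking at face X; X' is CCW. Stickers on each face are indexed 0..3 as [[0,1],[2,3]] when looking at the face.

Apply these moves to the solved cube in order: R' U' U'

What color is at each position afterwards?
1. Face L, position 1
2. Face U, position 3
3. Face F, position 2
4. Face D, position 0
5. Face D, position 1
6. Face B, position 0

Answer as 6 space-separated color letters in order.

Answer: R W G Y G G

Derivation:
After move 1 (R'): R=RRRR U=WBWB F=GWGW D=YGYG B=YBYB
After move 2 (U'): U=BBWW F=OOGW R=GWRR B=RRYB L=YBOO
After move 3 (U'): U=BWBW F=YBGW R=OORR B=GWYB L=RROO
Query 1: L[1] = R
Query 2: U[3] = W
Query 3: F[2] = G
Query 4: D[0] = Y
Query 5: D[1] = G
Query 6: B[0] = G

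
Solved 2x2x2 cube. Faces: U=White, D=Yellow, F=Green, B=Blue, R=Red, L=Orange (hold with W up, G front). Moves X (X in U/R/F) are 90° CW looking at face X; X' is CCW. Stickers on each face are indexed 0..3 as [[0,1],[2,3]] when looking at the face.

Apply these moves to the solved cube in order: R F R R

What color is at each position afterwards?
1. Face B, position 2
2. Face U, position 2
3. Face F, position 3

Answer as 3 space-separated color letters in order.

Answer: G O W

Derivation:
After move 1 (R): R=RRRR U=WGWG F=GYGY D=YBYB B=WBWB
After move 2 (F): F=GGYY U=WGOO R=WRGR D=RRYB L=OYOB
After move 3 (R): R=GWRR U=WGOY F=GRYB D=RWYW B=OBGB
After move 4 (R): R=RGRW U=WROB F=GWYW D=RGYO B=YBGB
Query 1: B[2] = G
Query 2: U[2] = O
Query 3: F[3] = W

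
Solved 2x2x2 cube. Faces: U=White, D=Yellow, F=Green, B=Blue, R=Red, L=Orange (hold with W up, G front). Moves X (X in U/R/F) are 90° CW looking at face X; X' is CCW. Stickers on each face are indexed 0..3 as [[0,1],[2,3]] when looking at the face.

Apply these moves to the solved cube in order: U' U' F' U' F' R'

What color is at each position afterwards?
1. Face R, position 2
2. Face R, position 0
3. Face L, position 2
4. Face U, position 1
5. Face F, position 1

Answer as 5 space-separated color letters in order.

Answer: O G O B R

Derivation:
After move 1 (U'): U=WWWW F=OOGG R=GGRR B=RRBB L=BBOO
After move 2 (U'): U=WWWW F=BBGG R=OORR B=GGBB L=RROO
After move 3 (F'): F=BGBG U=WWOR R=YOYR D=ROYY L=RWOW
After move 4 (U'): U=WRWO F=RWBG R=BGYR B=YOBB L=GGOW
After move 5 (F'): F=WGRB U=WRBY R=OGRR D=GWYY L=GOOW
After move 6 (R'): R=GROR U=WBBY F=WRRY D=GGYB B=YOWB
Query 1: R[2] = O
Query 2: R[0] = G
Query 3: L[2] = O
Query 4: U[1] = B
Query 5: F[1] = R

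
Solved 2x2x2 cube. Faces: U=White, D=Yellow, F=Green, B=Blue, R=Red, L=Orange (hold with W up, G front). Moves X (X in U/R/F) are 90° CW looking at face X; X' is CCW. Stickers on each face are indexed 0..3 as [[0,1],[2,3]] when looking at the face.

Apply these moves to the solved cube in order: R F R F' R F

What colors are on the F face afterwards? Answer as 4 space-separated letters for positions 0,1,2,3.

Answer: G R W B

Derivation:
After move 1 (R): R=RRRR U=WGWG F=GYGY D=YBYB B=WBWB
After move 2 (F): F=GGYY U=WGOO R=WRGR D=RRYB L=OYOB
After move 3 (R): R=GWRR U=WGOY F=GRYB D=RWYW B=OBGB
After move 4 (F'): F=RBGY U=WGGR R=WWRR D=YBYW L=OYOO
After move 5 (R): R=RWRW U=WBGY F=RBGW D=YGYO B=RBGB
After move 6 (F): F=GRWB U=WBOY R=GWYW D=RRYO L=OYOG
Query: F face = GRWB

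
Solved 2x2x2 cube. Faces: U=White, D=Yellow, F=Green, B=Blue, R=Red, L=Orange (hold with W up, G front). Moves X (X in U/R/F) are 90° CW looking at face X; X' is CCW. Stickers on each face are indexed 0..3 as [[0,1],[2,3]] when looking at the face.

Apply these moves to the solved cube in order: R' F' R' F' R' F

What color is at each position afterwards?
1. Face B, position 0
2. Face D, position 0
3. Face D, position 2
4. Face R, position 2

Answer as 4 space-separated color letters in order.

Answer: G W Y G

Derivation:
After move 1 (R'): R=RRRR U=WBWB F=GWGW D=YGYG B=YBYB
After move 2 (F'): F=WWGG U=WBRR R=GRYR D=OOYG L=OBOW
After move 3 (R'): R=RRGY U=WYRY F=WBGR D=OWYG B=GBOB
After move 4 (F'): F=BRWG U=WYRG R=WROY D=BWYG L=OYOR
After move 5 (R'): R=RYWO U=WORG F=BYWG D=BRYG B=GBWB
After move 6 (F): F=WBGY U=WORY R=RYGO D=WRYG L=OBOR
Query 1: B[0] = G
Query 2: D[0] = W
Query 3: D[2] = Y
Query 4: R[2] = G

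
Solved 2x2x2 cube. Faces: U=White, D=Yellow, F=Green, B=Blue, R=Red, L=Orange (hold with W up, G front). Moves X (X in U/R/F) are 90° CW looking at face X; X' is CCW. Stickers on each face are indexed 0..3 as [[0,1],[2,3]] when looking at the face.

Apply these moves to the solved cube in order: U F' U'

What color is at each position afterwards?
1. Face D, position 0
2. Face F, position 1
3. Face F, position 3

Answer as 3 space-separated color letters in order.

After move 1 (U): U=WWWW F=RRGG R=BBRR B=OOBB L=GGOO
After move 2 (F'): F=RGRG U=WWBR R=YBYR D=GOYY L=GWOW
After move 3 (U'): U=WRWB F=GWRG R=RGYR B=YBBB L=OOOW
Query 1: D[0] = G
Query 2: F[1] = W
Query 3: F[3] = G

Answer: G W G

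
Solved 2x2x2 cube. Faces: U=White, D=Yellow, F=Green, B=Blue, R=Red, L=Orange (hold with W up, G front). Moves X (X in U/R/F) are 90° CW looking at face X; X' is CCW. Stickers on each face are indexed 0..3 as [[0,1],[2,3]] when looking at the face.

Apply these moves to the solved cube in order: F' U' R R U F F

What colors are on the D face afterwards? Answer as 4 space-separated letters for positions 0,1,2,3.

After move 1 (F'): F=GGGG U=WWRR R=YRYR D=OOYY L=OWOW
After move 2 (U'): U=WRWR F=OWGG R=GGYR B=YRBB L=BBOW
After move 3 (R): R=YGRG U=WWWG F=OOGY D=OBYY B=RRRB
After move 4 (R): R=RYGG U=WOWY F=OBGY D=ORYR B=GRWB
After move 5 (U): U=WWYO F=RYGY R=GRGG B=BBWB L=OBOW
After move 6 (F): F=GRYY U=WWWB R=YROG D=GGYR L=OOOR
After move 7 (F): F=YGYR U=WWRO R=WRBG D=OYYR L=OGOG
Query: D face = OYYR

Answer: O Y Y R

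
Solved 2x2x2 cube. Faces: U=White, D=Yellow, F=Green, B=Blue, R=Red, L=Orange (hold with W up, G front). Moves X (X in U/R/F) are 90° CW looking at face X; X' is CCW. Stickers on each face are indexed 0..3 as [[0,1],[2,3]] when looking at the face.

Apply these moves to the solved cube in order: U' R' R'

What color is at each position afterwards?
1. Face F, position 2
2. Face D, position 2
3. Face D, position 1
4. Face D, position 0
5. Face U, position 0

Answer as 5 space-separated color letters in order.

Answer: G Y W Y W

Derivation:
After move 1 (U'): U=WWWW F=OOGG R=GGRR B=RRBB L=BBOO
After move 2 (R'): R=GRGR U=WBWR F=OWGW D=YOYG B=YRYB
After move 3 (R'): R=RRGG U=WYWY F=OBGR D=YWYW B=GROB
Query 1: F[2] = G
Query 2: D[2] = Y
Query 3: D[1] = W
Query 4: D[0] = Y
Query 5: U[0] = W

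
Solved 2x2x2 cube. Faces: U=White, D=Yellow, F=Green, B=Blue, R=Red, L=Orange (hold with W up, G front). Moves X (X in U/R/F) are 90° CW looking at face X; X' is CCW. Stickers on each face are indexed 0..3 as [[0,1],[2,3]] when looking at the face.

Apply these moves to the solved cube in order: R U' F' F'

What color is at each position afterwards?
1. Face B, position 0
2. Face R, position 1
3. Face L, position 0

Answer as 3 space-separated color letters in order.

After move 1 (R): R=RRRR U=WGWG F=GYGY D=YBYB B=WBWB
After move 2 (U'): U=GGWW F=OOGY R=GYRR B=RRWB L=WBOO
After move 3 (F'): F=OYOG U=GGGR R=BYYR D=BOYB L=WWOW
After move 4 (F'): F=YGOO U=GGBY R=OYBR D=WWYB L=WROG
Query 1: B[0] = R
Query 2: R[1] = Y
Query 3: L[0] = W

Answer: R Y W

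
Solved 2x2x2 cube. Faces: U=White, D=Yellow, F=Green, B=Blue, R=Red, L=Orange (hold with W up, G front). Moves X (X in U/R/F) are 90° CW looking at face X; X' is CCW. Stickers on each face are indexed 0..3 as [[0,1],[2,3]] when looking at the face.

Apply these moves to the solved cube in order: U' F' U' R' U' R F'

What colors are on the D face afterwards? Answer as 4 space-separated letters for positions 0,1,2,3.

Answer: G W Y G

Derivation:
After move 1 (U'): U=WWWW F=OOGG R=GGRR B=RRBB L=BBOO
After move 2 (F'): F=OGOG U=WWGR R=YGYR D=BOYY L=BWOW
After move 3 (U'): U=WRWG F=BWOG R=OGYR B=YGBB L=RROW
After move 4 (R'): R=GROY U=WBWY F=BROG D=BWYG B=YGOB
After move 5 (U'): U=BYWW F=RROG R=BROY B=GROB L=YGOW
After move 6 (R): R=OBYR U=BRWG F=RWOG D=BOYG B=WRYB
After move 7 (F'): F=WGRO U=BROY R=OBBR D=GWYG L=YGOW
Query: D face = GWYG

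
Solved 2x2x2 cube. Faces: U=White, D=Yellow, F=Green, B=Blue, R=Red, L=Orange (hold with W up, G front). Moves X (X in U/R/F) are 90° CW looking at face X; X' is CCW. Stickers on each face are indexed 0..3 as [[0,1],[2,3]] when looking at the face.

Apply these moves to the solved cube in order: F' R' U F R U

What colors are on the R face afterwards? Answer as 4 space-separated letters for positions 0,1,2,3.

Answer: W W Y B

Derivation:
After move 1 (F'): F=GGGG U=WWRR R=YRYR D=OOYY L=OWOW
After move 2 (R'): R=RRYY U=WBRB F=GWGR D=OGYG B=YBOB
After move 3 (U): U=RWBB F=RRGR R=YBYY B=OWOB L=GWOW
After move 4 (F): F=GRRR U=RWWW R=BBBY D=YYYG L=GOOG
After move 5 (R): R=BBYB U=RRWR F=GYRG D=YOYO B=WWWB
After move 6 (U): U=WRRR F=BBRG R=WWYB B=GOWB L=GYOG
Query: R face = WWYB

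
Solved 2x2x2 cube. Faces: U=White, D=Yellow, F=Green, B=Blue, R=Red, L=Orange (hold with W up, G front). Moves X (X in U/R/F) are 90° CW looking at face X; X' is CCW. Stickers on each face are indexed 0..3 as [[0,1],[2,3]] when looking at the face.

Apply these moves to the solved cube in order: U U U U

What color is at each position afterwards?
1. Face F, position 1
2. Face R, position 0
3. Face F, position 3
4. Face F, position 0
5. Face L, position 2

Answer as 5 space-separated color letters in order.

After move 1 (U): U=WWWW F=RRGG R=BBRR B=OOBB L=GGOO
After move 2 (U): U=WWWW F=BBGG R=OORR B=GGBB L=RROO
After move 3 (U): U=WWWW F=OOGG R=GGRR B=RRBB L=BBOO
After move 4 (U): U=WWWW F=GGGG R=RRRR B=BBBB L=OOOO
Query 1: F[1] = G
Query 2: R[0] = R
Query 3: F[3] = G
Query 4: F[0] = G
Query 5: L[2] = O

Answer: G R G G O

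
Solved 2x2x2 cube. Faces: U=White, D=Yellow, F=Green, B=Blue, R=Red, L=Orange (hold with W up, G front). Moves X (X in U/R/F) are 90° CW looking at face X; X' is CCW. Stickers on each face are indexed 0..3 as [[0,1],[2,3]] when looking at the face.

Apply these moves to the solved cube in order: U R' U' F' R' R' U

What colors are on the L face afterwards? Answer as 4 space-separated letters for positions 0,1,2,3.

Answer: G Y O W

Derivation:
After move 1 (U): U=WWWW F=RRGG R=BBRR B=OOBB L=GGOO
After move 2 (R'): R=BRBR U=WBWO F=RWGW D=YRYG B=YOYB
After move 3 (U'): U=BOWW F=GGGW R=RWBR B=BRYB L=YOOO
After move 4 (F'): F=GWGG U=BORB R=RWYR D=OOYG L=YWOW
After move 5 (R'): R=WRRY U=BYRB F=GOGB D=OWYG B=GROB
After move 6 (R'): R=RYWR U=BORG F=GYGB D=OOYB B=GRWB
After move 7 (U): U=RBGO F=RYGB R=GRWR B=YWWB L=GYOW
Query: L face = GYOW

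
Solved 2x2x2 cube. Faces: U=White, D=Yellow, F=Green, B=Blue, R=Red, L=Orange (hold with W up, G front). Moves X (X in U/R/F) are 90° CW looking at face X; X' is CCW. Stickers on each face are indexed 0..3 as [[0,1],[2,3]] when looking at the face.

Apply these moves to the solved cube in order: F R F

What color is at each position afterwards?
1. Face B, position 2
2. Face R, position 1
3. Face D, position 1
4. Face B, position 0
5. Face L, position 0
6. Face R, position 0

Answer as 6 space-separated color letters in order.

Answer: W W W O O O

Derivation:
After move 1 (F): F=GGGG U=WWOO R=WRWR D=RRYY L=OYOY
After move 2 (R): R=WWRR U=WGOG F=GRGY D=RBYB B=OBWB
After move 3 (F): F=GGYR U=WGYY R=OWGR D=RWYB L=OROB
Query 1: B[2] = W
Query 2: R[1] = W
Query 3: D[1] = W
Query 4: B[0] = O
Query 5: L[0] = O
Query 6: R[0] = O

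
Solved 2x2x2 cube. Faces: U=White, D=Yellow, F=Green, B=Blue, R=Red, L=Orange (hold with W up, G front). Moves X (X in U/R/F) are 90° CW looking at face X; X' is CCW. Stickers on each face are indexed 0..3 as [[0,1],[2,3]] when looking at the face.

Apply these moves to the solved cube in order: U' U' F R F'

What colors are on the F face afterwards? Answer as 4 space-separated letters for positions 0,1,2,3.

After move 1 (U'): U=WWWW F=OOGG R=GGRR B=RRBB L=BBOO
After move 2 (U'): U=WWWW F=BBGG R=OORR B=GGBB L=RROO
After move 3 (F): F=GBGB U=WWOR R=WOWR D=ROYY L=RYOY
After move 4 (R): R=WWRO U=WBOB F=GOGY D=RBYG B=RGWB
After move 5 (F'): F=OYGG U=WBWR R=BWRO D=YYYG L=RBOO
Query: F face = OYGG

Answer: O Y G G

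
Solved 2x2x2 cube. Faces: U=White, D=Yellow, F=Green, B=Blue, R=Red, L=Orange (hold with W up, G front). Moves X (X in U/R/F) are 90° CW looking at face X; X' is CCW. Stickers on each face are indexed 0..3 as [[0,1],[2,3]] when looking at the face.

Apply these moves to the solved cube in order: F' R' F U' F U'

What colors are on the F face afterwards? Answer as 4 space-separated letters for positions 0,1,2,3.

After move 1 (F'): F=GGGG U=WWRR R=YRYR D=OOYY L=OWOW
After move 2 (R'): R=RRYY U=WBRB F=GWGR D=OGYG B=YBOB
After move 3 (F): F=GGRW U=WBWW R=RRBY D=YRYG L=OOOG
After move 4 (U'): U=BWWW F=OORW R=GGBY B=RROB L=YBOG
After move 5 (F): F=ROWO U=BWGB R=WGWY D=BGYG L=YYOR
After move 6 (U'): U=WBBG F=YYWO R=ROWY B=WGOB L=RROR
Query: F face = YYWO

Answer: Y Y W O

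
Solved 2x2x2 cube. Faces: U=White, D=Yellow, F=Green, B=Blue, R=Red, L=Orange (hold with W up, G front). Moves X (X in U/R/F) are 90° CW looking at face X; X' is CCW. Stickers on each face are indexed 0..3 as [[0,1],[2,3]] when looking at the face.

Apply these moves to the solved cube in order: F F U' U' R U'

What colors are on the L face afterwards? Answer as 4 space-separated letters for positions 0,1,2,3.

After move 1 (F): F=GGGG U=WWOO R=WRWR D=RRYY L=OYOY
After move 2 (F): F=GGGG U=WWYY R=OROR D=WWYY L=OROR
After move 3 (U'): U=WYWY F=ORGG R=GGOR B=ORBB L=BBOR
After move 4 (U'): U=YYWW F=BBGG R=OROR B=GGBB L=OROR
After move 5 (R): R=OORR U=YBWG F=BWGY D=WBYG B=WGYB
After move 6 (U'): U=BGYW F=ORGY R=BWRR B=OOYB L=WGOR
Query: L face = WGOR

Answer: W G O R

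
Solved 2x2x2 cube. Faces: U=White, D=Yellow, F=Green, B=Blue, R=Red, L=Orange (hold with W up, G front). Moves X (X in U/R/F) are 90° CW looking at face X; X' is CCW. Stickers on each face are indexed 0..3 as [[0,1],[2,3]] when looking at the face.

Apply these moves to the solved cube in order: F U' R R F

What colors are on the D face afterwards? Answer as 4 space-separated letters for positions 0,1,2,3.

Answer: G R Y O

Derivation:
After move 1 (F): F=GGGG U=WWOO R=WRWR D=RRYY L=OYOY
After move 2 (U'): U=WOWO F=OYGG R=GGWR B=WRBB L=BBOY
After move 3 (R): R=WGRG U=WYWG F=ORGY D=RBYW B=OROB
After move 4 (R): R=RWGG U=WRWY F=OBGW D=ROYO B=GRYB
After move 5 (F): F=GOWB U=WRYB R=WWYG D=GRYO L=BROO
Query: D face = GRYO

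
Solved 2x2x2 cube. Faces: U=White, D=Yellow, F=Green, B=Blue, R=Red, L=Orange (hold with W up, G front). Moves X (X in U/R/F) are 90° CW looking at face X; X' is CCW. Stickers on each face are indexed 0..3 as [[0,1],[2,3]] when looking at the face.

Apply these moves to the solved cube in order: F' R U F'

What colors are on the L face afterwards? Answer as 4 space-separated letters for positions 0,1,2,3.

Answer: G G O G

Derivation:
After move 1 (F'): F=GGGG U=WWRR R=YRYR D=OOYY L=OWOW
After move 2 (R): R=YYRR U=WGRG F=GOGY D=OBYB B=RBWB
After move 3 (U): U=RWGG F=YYGY R=RBRR B=OWWB L=GOOW
After move 4 (F'): F=YYYG U=RWRR R=BBOR D=OWYB L=GGOG
Query: L face = GGOG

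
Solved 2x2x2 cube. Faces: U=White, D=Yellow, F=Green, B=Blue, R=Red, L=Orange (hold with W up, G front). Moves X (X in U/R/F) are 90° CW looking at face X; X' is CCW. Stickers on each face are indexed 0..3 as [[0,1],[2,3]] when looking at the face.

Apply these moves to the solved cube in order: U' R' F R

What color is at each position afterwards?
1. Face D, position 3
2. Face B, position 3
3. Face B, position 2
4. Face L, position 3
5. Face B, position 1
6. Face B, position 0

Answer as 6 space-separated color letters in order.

Answer: Y B B O R B

Derivation:
After move 1 (U'): U=WWWW F=OOGG R=GGRR B=RRBB L=BBOO
After move 2 (R'): R=GRGR U=WBWR F=OWGW D=YOYG B=YRYB
After move 3 (F): F=GOWW U=WBOB R=WRRR D=GGYG L=BYOO
After move 4 (R): R=RWRR U=WOOW F=GGWG D=GYYY B=BRBB
Query 1: D[3] = Y
Query 2: B[3] = B
Query 3: B[2] = B
Query 4: L[3] = O
Query 5: B[1] = R
Query 6: B[0] = B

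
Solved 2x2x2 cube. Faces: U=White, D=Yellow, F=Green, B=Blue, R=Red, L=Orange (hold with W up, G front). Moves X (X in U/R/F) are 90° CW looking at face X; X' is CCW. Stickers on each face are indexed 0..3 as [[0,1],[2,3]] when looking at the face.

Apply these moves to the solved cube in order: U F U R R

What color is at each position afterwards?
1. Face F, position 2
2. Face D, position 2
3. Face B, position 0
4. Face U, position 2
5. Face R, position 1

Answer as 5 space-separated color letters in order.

After move 1 (U): U=WWWW F=RRGG R=BBRR B=OOBB L=GGOO
After move 2 (F): F=GRGR U=WWOG R=WBWR D=RBYY L=GYOY
After move 3 (U): U=OWGW F=WBGR R=OOWR B=GYBB L=GROY
After move 4 (R): R=WORO U=OBGR F=WBGY D=RBYG B=WYWB
After move 5 (R): R=RWOO U=OBGY F=WBGG D=RWYW B=RYBB
Query 1: F[2] = G
Query 2: D[2] = Y
Query 3: B[0] = R
Query 4: U[2] = G
Query 5: R[1] = W

Answer: G Y R G W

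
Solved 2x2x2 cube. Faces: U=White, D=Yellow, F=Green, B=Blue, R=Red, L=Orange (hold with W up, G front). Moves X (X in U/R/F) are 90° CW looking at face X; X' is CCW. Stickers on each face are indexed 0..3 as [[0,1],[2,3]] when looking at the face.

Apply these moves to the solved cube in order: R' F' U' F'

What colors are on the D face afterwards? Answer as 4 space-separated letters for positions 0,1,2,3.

Answer: B W Y G

Derivation:
After move 1 (R'): R=RRRR U=WBWB F=GWGW D=YGYG B=YBYB
After move 2 (F'): F=WWGG U=WBRR R=GRYR D=OOYG L=OBOW
After move 3 (U'): U=BRWR F=OBGG R=WWYR B=GRYB L=YBOW
After move 4 (F'): F=BGOG U=BRWY R=OWOR D=BWYG L=YROW
Query: D face = BWYG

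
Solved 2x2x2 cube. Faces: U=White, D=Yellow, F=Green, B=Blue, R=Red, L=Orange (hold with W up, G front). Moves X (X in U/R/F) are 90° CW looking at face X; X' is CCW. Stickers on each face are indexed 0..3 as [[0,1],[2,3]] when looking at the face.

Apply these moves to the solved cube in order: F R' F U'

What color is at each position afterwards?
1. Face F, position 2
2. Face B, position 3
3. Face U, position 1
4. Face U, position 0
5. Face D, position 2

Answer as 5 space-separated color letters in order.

Answer: O B Y B Y

Derivation:
After move 1 (F): F=GGGG U=WWOO R=WRWR D=RRYY L=OYOY
After move 2 (R'): R=RRWW U=WBOB F=GWGO D=RGYG B=YBRB
After move 3 (F): F=GGOW U=WBYY R=ORBW D=WRYG L=OROG
After move 4 (U'): U=BYWY F=OROW R=GGBW B=ORRB L=YBOG
Query 1: F[2] = O
Query 2: B[3] = B
Query 3: U[1] = Y
Query 4: U[0] = B
Query 5: D[2] = Y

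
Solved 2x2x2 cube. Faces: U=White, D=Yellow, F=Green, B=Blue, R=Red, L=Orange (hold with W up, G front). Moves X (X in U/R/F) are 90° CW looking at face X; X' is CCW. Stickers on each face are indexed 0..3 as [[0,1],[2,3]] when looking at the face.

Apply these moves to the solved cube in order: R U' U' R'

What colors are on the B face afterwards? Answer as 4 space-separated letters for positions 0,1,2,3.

Answer: B Y B B

Derivation:
After move 1 (R): R=RRRR U=WGWG F=GYGY D=YBYB B=WBWB
After move 2 (U'): U=GGWW F=OOGY R=GYRR B=RRWB L=WBOO
After move 3 (U'): U=GWGW F=WBGY R=OORR B=GYWB L=RROO
After move 4 (R'): R=OROR U=GWGG F=WWGW D=YBYY B=BYBB
Query: B face = BYBB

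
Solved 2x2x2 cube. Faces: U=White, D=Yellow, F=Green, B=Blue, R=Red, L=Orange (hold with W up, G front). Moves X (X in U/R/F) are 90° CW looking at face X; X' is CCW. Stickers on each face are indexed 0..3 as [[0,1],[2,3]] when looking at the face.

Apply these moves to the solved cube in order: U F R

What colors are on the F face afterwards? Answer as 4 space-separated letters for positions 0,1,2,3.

Answer: G B G Y

Derivation:
After move 1 (U): U=WWWW F=RRGG R=BBRR B=OOBB L=GGOO
After move 2 (F): F=GRGR U=WWOG R=WBWR D=RBYY L=GYOY
After move 3 (R): R=WWRB U=WROR F=GBGY D=RBYO B=GOWB
Query: F face = GBGY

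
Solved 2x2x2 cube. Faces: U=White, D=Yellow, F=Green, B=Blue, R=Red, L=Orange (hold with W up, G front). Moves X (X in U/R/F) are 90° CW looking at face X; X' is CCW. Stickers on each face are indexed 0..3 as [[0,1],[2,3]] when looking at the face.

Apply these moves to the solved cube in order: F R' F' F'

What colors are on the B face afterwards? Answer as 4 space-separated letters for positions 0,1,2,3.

Answer: Y B R B

Derivation:
After move 1 (F): F=GGGG U=WWOO R=WRWR D=RRYY L=OYOY
After move 2 (R'): R=RRWW U=WBOB F=GWGO D=RGYG B=YBRB
After move 3 (F'): F=WOGG U=WBRW R=GRRW D=YYYG L=OBOO
After move 4 (F'): F=OGWG U=WBGR R=YRYW D=BOYG L=OWOR
Query: B face = YBRB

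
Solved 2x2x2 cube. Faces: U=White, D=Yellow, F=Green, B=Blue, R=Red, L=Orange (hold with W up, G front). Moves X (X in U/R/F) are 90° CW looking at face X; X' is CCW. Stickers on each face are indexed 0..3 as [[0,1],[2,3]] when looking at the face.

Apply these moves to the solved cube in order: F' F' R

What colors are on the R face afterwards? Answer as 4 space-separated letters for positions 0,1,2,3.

Answer: O O R R

Derivation:
After move 1 (F'): F=GGGG U=WWRR R=YRYR D=OOYY L=OWOW
After move 2 (F'): F=GGGG U=WWYY R=OROR D=WWYY L=OROR
After move 3 (R): R=OORR U=WGYG F=GWGY D=WBYB B=YBWB
Query: R face = OORR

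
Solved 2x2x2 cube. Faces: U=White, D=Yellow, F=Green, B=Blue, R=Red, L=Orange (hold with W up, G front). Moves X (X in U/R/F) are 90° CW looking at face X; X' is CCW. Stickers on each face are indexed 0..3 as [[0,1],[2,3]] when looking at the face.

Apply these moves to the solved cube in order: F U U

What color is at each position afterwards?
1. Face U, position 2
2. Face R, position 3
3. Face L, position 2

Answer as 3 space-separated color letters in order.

Answer: W R O

Derivation:
After move 1 (F): F=GGGG U=WWOO R=WRWR D=RRYY L=OYOY
After move 2 (U): U=OWOW F=WRGG R=BBWR B=OYBB L=GGOY
After move 3 (U): U=OOWW F=BBGG R=OYWR B=GGBB L=WROY
Query 1: U[2] = W
Query 2: R[3] = R
Query 3: L[2] = O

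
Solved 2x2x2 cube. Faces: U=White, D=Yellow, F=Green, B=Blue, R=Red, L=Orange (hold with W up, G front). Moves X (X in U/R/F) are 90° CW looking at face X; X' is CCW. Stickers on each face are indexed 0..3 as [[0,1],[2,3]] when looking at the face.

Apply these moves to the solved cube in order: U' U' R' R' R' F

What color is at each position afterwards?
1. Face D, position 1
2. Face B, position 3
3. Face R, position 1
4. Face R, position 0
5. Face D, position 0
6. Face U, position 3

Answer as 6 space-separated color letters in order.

Answer: R B O W R R

Derivation:
After move 1 (U'): U=WWWW F=OOGG R=GGRR B=RRBB L=BBOO
After move 2 (U'): U=WWWW F=BBGG R=OORR B=GGBB L=RROO
After move 3 (R'): R=OROR U=WBWG F=BWGW D=YBYG B=YGYB
After move 4 (R'): R=RROO U=WYWY F=BBGG D=YWYW B=GGBB
After move 5 (R'): R=RORO U=WBWG F=BYGY D=YBYG B=WGWB
After move 6 (F): F=GBYY U=WBOR R=WOGO D=RRYG L=RYOB
Query 1: D[1] = R
Query 2: B[3] = B
Query 3: R[1] = O
Query 4: R[0] = W
Query 5: D[0] = R
Query 6: U[3] = R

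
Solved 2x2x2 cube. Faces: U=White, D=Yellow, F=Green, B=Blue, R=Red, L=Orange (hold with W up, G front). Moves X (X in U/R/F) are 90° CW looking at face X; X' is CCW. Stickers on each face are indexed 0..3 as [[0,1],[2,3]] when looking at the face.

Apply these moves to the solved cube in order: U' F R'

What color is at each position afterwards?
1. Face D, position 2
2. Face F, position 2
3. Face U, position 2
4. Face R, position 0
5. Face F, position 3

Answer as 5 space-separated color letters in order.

Answer: Y G O G B

Derivation:
After move 1 (U'): U=WWWW F=OOGG R=GGRR B=RRBB L=BBOO
After move 2 (F): F=GOGO U=WWOB R=WGWR D=RGYY L=BYOY
After move 3 (R'): R=GRWW U=WBOR F=GWGB D=ROYO B=YRGB
Query 1: D[2] = Y
Query 2: F[2] = G
Query 3: U[2] = O
Query 4: R[0] = G
Query 5: F[3] = B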